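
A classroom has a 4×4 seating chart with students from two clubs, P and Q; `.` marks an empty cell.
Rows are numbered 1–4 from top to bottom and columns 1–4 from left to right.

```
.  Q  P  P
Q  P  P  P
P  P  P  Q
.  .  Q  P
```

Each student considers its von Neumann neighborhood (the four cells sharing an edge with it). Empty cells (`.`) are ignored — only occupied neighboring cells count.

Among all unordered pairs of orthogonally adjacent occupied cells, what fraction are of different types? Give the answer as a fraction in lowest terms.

1/2

Scan each occupied cell's neighbors to the right and below so each pair is counted once.
Row 1: Q(1,2)–P(1,3)≠ Q(1,2)–P(2,2)≠ P(1,3)–P(1,4)= P(1,3)–P(2,3)= P(1,4)–P(2,4)=  → 2/5 unlike.
Row 2: Q(2,1)–P(2,2)≠ Q(2,1)–P(3,1)≠ P(2,2)–P(2,3)= P(2,2)–P(3,2)= P(2,3)–P(2,4)= P(2,3)–P(3,3)= P(2,4)–Q(3,4)≠  → 3/7 unlike.
Row 3: P(3,1)–P(3,2)= P(3,2)–P(3,3)= P(3,3)–Q(3,4)≠ P(3,3)–Q(4,3)≠ Q(3,4)–P(4,4)≠  → 3/5 unlike.
Row 4: Q(4,3)–P(4,4)≠  → 1/1 unlike.
Total adjacent occupied pairs: 18; unlike-type pairs: 9.
9/18 reduces to 1/2.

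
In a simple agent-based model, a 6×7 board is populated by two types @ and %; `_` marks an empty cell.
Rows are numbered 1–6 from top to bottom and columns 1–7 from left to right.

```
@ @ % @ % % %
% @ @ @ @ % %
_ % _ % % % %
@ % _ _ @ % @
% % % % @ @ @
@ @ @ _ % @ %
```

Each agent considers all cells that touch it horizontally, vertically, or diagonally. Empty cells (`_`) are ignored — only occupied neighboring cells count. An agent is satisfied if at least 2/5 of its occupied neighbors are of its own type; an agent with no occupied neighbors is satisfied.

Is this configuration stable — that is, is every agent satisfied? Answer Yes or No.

Row 1: (1,1)@ 2/3 ✓ · (1,2)@ 3/5 ✓ · (1,3)% 0/5 ✗ · (1,4)@ 3/5 ✓ · (1,5)% 2/5 ✓ · (1,6)% 4/5 ✓ · (1,7)% 3/3 ✓
Row 2: (2,1)% 1/4 ✗ · (2,2)@ 3/6 ✓ · (2,3)@ 4/7 ✓ · (2,4)@ 3/7 ✓ · (2,5)@ 2/8 ✗ · (2,6)% 7/8 ✓ · (2,7)% 5/5 ✓
Row 3: (3,2)% 2/5 ✓ · (3,4)% 1/5 ✗ · (3,5)% 4/7 ✓ · (3,6)% 5/8 ✓ · (3,7)% 4/5 ✓
Row 4: (4,1)@ 0/4 ✗ · (4,2)% 4/5 ✓ · (4,5)@ 2/7 ✗ · (4,6)% 3/8 ✗ · (4,7)@ 2/5 ✓
Row 5: (5,1)% 2/5 ✓ · (5,2)% 3/7 ✓ · (5,3)% 3/5 ✓ · (5,4)% 2/5 ✓ · (5,5)@ 3/6 ✓ · (5,6)@ 5/8 ✓ · (5,7)@ 3/5 ✓
Row 6: (6,1)@ 1/3 ✗ · (6,2)@ 2/5 ✓ · (6,3)@ 1/4 ✗ · (6,5)% 1/4 ✗ · (6,6)@ 3/5 ✓ · (6,7)% 0/3 ✗
For instance (1,3) has only 0/5 same-type neighbors, below 2/5.

No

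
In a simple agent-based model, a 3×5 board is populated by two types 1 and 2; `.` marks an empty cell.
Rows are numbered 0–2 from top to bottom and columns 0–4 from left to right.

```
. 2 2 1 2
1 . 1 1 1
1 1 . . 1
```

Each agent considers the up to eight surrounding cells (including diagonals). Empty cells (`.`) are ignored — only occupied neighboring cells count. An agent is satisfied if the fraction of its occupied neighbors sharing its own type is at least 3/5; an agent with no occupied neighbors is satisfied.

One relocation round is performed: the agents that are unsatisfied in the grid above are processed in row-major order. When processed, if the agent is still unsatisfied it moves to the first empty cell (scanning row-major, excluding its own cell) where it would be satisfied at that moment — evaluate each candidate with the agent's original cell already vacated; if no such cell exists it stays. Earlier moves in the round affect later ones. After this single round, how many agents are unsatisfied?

3

Initially unsatisfied (in order): (0,1), (0,2), (0,4).
  (0,1): no empty cell satisfies it; stays.
  (0,2): no empty cell satisfies it; stays.
  (0,4): no empty cell satisfies it; stays.
Resulting grid:
. 2 2 1 2
1 . 1 1 1
1 1 . . 1
Unsatisfied now: (0,1), (0,2), (0,4).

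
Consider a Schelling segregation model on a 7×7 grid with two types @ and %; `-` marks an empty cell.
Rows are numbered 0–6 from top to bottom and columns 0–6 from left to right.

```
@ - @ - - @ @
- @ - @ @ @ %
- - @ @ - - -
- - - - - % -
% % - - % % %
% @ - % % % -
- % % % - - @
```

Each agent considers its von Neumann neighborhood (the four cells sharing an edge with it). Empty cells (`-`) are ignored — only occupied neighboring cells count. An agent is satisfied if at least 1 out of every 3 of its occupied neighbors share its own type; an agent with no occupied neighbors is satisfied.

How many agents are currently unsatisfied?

(0,0)@ 0/0 satisfied
(0,2)@ 0/0 satisfied
(0,5)@ 2/2 satisfied
(0,6)@ 1/2 satisfied
(1,1)@ 0/0 satisfied
(1,3)@ 2/2 satisfied
(1,4)@ 2/2 satisfied
(1,5)@ 2/3 satisfied
(1,6)% 0/2 not
(2,2)@ 1/1 satisfied
(2,3)@ 2/2 satisfied
(3,5)% 1/1 satisfied
(4,0)% 2/2 satisfied
(4,1)% 1/2 satisfied
(4,4)% 2/2 satisfied
(4,5)% 4/4 satisfied
(4,6)% 1/1 satisfied
(5,0)% 1/2 satisfied
(5,1)@ 0/3 not
(5,3)% 2/2 satisfied
(5,4)% 3/3 satisfied
(5,5)% 2/2 satisfied
(6,1)% 1/2 satisfied
(6,2)% 2/2 satisfied
(6,3)% 2/2 satisfied
(6,6)@ 0/0 satisfied
Unsatisfied: (1,6), (5,1) — 2 in total.

2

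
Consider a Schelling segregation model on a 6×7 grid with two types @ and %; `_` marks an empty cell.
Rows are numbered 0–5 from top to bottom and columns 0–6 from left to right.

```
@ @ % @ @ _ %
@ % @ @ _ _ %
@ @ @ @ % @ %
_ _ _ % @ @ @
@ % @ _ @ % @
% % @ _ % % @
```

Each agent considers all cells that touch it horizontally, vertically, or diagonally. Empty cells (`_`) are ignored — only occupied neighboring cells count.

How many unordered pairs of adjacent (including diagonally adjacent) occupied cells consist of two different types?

42

Scan each occupied cell's neighbors to the right and below (and the two forward diagonals) so each pair is counted once.
Row 0: @(0,0)–@(0,1)= @(0,0)–@(1,0)= @(0,0)–%(1,1)≠ @(0,1)–%(0,2)≠ @(0,1)–%(1,1)≠ @(0,1)–@(1,2)= @(0,1)–@(1,0)= %(0,2)–@(0,3)≠ %(0,2)–@(1,2)≠ %(0,2)–@(1,3)≠ %(0,2)–%(1,1)= @(0,3)–@(0,4)= @(0,3)–@(1,3)= @(0,3)–@(1,2)= @(0,4)–@(1,3)= %(0,6)–%(1,6)=  → 6/16 unlike.
Row 1: @(1,0)–%(1,1)≠ @(1,0)–@(2,0)= @(1,0)–@(2,1)= %(1,1)–@(1,2)≠ %(1,1)–@(2,1)≠ %(1,1)–@(2,2)≠ %(1,1)–@(2,0)≠ @(1,2)–@(1,3)= @(1,2)–@(2,2)= @(1,2)–@(2,3)= @(1,2)–@(2,1)= @(1,3)–@(2,3)= @(1,3)–%(2,4)≠ @(1,3)–@(2,2)= %(1,6)–%(2,6)= %(1,6)–@(2,5)≠  → 7/16 unlike.
Row 2: @(2,0)–@(2,1)= @(2,1)–@(2,2)= @(2,2)–@(2,3)= @(2,2)–%(3,3)≠ @(2,3)–%(2,4)≠ @(2,3)–%(3,3)≠ @(2,3)–@(3,4)= %(2,4)–@(2,5)≠ %(2,4)–@(3,4)≠ %(2,4)–@(3,5)≠ %(2,4)–%(3,3)= @(2,5)–%(2,6)≠ @(2,5)–@(3,5)= @(2,5)–@(3,6)= @(2,5)–@(3,4)= %(2,6)–@(3,6)≠ %(2,6)–@(3,5)≠  → 9/17 unlike.
Row 3: %(3,3)–@(3,4)≠ %(3,3)–@(4,4)≠ %(3,3)–@(4,2)≠ @(3,4)–@(3,5)= @(3,4)–@(4,4)= @(3,4)–%(4,5)≠ @(3,5)–@(3,6)= @(3,5)–%(4,5)≠ @(3,5)–@(4,6)= @(3,5)–@(4,4)= @(3,6)–@(4,6)= @(3,6)–%(4,5)≠  → 6/12 unlike.
Row 4: @(4,0)–%(4,1)≠ @(4,0)–%(5,0)≠ @(4,0)–%(5,1)≠ %(4,1)–@(4,2)≠ %(4,1)–%(5,1)= %(4,1)–@(5,2)≠ %(4,1)–%(5,0)= @(4,2)–@(5,2)= @(4,2)–%(5,1)≠ @(4,4)–%(4,5)≠ @(4,4)–%(5,4)≠ @(4,4)–%(5,5)≠ %(4,5)–@(4,6)≠ %(4,5)–%(5,5)= %(4,5)–@(5,6)≠ %(4,5)–%(5,4)= @(4,6)–@(5,6)= @(4,6)–%(5,5)≠  → 12/18 unlike.
Row 5: %(5,0)–%(5,1)= %(5,1)–@(5,2)≠ %(5,4)–%(5,5)= %(5,5)–@(5,6)≠  → 2/4 unlike.
Total adjacent occupied pairs: 83; unlike-type pairs: 42.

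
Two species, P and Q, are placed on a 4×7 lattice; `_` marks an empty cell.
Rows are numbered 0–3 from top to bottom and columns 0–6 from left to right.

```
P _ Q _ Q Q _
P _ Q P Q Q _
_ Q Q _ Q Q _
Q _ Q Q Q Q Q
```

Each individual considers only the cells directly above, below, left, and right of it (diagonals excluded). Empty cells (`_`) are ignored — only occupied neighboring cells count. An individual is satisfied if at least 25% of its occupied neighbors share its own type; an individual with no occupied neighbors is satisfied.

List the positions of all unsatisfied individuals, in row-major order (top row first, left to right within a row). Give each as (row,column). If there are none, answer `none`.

(1,3)

Row 0: (0,0)P 1/1 satisfied · (0,2)Q 1/1 satisfied · (0,4)Q 2/2 satisfied · (0,5)Q 2/2 satisfied
Row 1: (1,0)P 1/1 satisfied · (1,2)Q 2/3 satisfied · (1,3)P 0/2 not · (1,4)Q 3/4 satisfied · (1,5)Q 3/3 satisfied
Row 2: (2,1)Q 1/1 satisfied · (2,2)Q 3/3 satisfied · (2,4)Q 3/3 satisfied · (2,5)Q 3/3 satisfied
Row 3: (3,0)Q 0/0 satisfied · (3,2)Q 2/2 satisfied · (3,3)Q 2/2 satisfied · (3,4)Q 3/3 satisfied · (3,5)Q 3/3 satisfied · (3,6)Q 1/1 satisfied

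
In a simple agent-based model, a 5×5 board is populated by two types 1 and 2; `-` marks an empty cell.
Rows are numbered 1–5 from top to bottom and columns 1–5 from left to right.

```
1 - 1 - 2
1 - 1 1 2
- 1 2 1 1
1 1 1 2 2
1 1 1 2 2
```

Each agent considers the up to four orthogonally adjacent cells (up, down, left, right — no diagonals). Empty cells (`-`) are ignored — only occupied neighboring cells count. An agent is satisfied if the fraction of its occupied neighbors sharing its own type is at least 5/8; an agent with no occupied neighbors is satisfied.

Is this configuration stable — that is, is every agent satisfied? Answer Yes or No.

No

Row 1: (1,1)1 1/1 satisfied · (1,3)1 1/1 satisfied · (1,5)2 1/1 satisfied
Row 2: (2,1)1 1/1 satisfied · (2,3)1 2/3 satisfied · (2,4)1 2/3 satisfied · (2,5)2 1/3 not
Row 3: (3,2)1 1/2 not · (3,3)2 0/4 not · (3,4)1 2/4 not · (3,5)1 1/3 not
Row 4: (4,1)1 2/2 satisfied · (4,2)1 4/4 satisfied · (4,3)1 2/4 not · (4,4)2 2/4 not · (4,5)2 2/3 satisfied
Row 5: (5,1)1 2/2 satisfied · (5,2)1 3/3 satisfied · (5,3)1 2/3 satisfied · (5,4)2 2/3 satisfied · (5,5)2 2/2 satisfied
For instance (2,5) has only 1/3 same-type neighbors, below 5/8.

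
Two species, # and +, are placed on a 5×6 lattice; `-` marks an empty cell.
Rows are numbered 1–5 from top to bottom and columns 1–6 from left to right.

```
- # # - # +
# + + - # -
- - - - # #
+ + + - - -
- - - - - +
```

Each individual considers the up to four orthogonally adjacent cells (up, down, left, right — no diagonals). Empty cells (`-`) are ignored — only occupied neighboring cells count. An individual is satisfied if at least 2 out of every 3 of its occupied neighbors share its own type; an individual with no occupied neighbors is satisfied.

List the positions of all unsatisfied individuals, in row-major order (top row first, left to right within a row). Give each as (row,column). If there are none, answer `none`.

Row 1: (1,2)# 1/2 not · (1,3)# 1/2 not · (1,5)# 1/2 not · (1,6)+ 0/1 not
Row 2: (2,1)# 0/1 not · (2,2)+ 1/3 not · (2,3)+ 1/2 not · (2,5)# 2/2 satisfied
Row 3: (3,5)# 2/2 satisfied · (3,6)# 1/1 satisfied
Row 4: (4,1)+ 1/1 satisfied · (4,2)+ 2/2 satisfied · (4,3)+ 1/1 satisfied
Row 5: (5,6)+ 0/0 satisfied

(1,2), (1,3), (1,5), (1,6), (2,1), (2,2), (2,3)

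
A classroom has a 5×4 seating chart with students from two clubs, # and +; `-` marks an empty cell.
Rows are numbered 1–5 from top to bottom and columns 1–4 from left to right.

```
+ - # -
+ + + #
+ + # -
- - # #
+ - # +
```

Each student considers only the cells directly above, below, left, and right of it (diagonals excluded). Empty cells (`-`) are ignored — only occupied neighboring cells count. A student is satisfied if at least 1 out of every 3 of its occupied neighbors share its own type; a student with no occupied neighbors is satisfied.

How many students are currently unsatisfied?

4

(1,1)+ 1/1 ok
(1,3)# 0/1 unhappy
(2,1)+ 3/3 ok
(2,2)+ 3/3 ok
(2,3)+ 1/4 unhappy
(2,4)# 0/1 unhappy
(3,1)+ 2/2 ok
(3,2)+ 2/3 ok
(3,3)# 1/3 ok
(4,3)# 3/3 ok
(4,4)# 1/2 ok
(5,1)+ 0/0 ok
(5,3)# 1/2 ok
(5,4)+ 0/2 unhappy
Unsatisfied: (1,3), (2,3), (2,4), (5,4) — 4 in total.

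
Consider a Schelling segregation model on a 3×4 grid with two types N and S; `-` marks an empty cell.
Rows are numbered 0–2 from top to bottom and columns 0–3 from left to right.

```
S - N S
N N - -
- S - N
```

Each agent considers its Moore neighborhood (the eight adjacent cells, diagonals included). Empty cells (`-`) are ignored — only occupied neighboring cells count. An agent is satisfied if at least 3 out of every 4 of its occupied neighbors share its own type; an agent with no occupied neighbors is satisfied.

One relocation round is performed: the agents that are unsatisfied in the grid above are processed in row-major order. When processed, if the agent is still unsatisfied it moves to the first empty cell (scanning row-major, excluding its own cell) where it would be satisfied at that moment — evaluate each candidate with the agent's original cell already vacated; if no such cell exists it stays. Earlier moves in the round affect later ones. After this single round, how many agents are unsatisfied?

Initially unsatisfied (in order): (0,0), (0,2), (0,3), (1,0), (1,1), (2,1).
  (0,0): no empty cell satisfies it; stays.
  (0,2): no empty cell satisfies it; stays.
  (0,3): no empty cell satisfies it; stays.
  (1,0): no empty cell satisfies it; stays.
  (1,1): no empty cell satisfies it; stays.
  (2,1): no empty cell satisfies it; stays.
Resulting grid:
S - N S
N N - -
- S - N
Unsatisfied now: (0,0), (0,2), (0,3), (1,0), (1,1), (2,1).

6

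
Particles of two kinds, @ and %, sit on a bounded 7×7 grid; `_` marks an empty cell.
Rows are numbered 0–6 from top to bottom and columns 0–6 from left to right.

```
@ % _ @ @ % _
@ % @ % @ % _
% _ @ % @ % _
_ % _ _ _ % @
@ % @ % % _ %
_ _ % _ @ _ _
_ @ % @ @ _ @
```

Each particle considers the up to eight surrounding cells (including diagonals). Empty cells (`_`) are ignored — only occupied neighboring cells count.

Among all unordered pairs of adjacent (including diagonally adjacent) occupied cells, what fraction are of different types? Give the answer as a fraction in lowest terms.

7/11

Scan each occupied cell's neighbors to the right and below (and the two forward diagonals) so each pair is counted once.
From row 0: 9 unlike of 16 pairs (running 9/16).
From row 1: 13 unlike of 18 pairs (running 22/34).
From row 2: 6 unlike of 8 pairs (running 28/42).
From row 3: 4 unlike of 7 pairs (running 32/49).
From row 4: 6 unlike of 9 pairs (running 38/58).
From row 5: 2 unlike of 5 pairs (running 40/63).
From row 6: 2 unlike of 3 pairs (running 42/66).
Total adjacent occupied pairs: 66; unlike-type pairs: 42.
42/66 reduces to 7/11.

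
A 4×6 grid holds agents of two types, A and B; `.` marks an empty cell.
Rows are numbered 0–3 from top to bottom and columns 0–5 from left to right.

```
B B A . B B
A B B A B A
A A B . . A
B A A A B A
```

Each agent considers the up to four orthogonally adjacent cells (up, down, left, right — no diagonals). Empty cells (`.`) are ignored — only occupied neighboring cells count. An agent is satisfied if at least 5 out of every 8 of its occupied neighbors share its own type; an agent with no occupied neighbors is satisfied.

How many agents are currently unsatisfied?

(0,0)B 1/2 ✗
(0,1)B 2/3 ✓
(0,2)A 0/2 ✗
(0,4)B 2/2 ✓
(0,5)B 1/2 ✗
(1,0)A 1/3 ✗
(1,1)B 2/4 ✗
(1,2)B 2/4 ✗
(1,3)A 0/2 ✗
(1,4)B 1/3 ✗
(1,5)A 1/3 ✗
(2,0)A 2/3 ✓
(2,1)A 2/4 ✗
(2,2)B 1/3 ✗
(2,5)A 2/2 ✓
(3,0)B 0/2 ✗
(3,1)A 2/3 ✓
(3,2)A 2/3 ✓
(3,3)A 1/2 ✗
(3,4)B 0/2 ✗
(3,5)A 1/2 ✗
Unsatisfied: (0,0), (0,2), (0,5), (1,0), (1,1), (1,2), (1,3), (1,4), (1,5), (2,1), (2,2), (3,0), (3,3), (3,4), (3,5) — 15 in total.

15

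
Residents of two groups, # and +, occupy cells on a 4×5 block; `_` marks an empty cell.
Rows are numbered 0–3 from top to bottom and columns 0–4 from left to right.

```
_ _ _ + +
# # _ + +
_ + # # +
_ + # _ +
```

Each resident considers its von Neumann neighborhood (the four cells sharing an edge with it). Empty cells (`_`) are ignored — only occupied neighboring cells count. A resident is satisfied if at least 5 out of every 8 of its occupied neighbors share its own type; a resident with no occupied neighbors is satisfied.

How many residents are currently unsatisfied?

5

Row 0: (0,3)+ 2/2 satisfied · (0,4)+ 2/2 satisfied
Row 1: (1,0)# 1/1 satisfied · (1,1)# 1/2 not · (1,3)+ 2/3 satisfied · (1,4)+ 3/3 satisfied
Row 2: (2,1)+ 1/3 not · (2,2)# 2/3 satisfied · (2,3)# 1/3 not · (2,4)+ 2/3 satisfied
Row 3: (3,1)+ 1/2 not · (3,2)# 1/2 not · (3,4)+ 1/1 satisfied
Unsatisfied: (1,1), (2,1), (2,3), (3,1), (3,2) — 5 in total.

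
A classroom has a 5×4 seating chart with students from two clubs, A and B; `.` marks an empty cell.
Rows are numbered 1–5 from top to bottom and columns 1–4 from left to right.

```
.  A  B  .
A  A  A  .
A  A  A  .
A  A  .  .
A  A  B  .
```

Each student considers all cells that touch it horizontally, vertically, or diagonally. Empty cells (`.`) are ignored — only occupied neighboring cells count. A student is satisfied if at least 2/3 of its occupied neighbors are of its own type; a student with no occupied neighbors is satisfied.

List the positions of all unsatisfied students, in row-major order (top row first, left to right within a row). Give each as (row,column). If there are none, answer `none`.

(1,3), (5,3)

(1,2)A 3/4 ok
(1,3)B 0/3 unhappy
(2,1)A 4/4 ok
(2,2)A 6/7 ok
(2,3)A 4/5 ok
(3,1)A 5/5 ok
(3,2)A 7/7 ok
(3,3)A 4/4 ok
(4,1)A 5/5 ok
(4,2)A 6/7 ok
(5,1)A 3/3 ok
(5,2)A 3/4 ok
(5,3)B 0/2 unhappy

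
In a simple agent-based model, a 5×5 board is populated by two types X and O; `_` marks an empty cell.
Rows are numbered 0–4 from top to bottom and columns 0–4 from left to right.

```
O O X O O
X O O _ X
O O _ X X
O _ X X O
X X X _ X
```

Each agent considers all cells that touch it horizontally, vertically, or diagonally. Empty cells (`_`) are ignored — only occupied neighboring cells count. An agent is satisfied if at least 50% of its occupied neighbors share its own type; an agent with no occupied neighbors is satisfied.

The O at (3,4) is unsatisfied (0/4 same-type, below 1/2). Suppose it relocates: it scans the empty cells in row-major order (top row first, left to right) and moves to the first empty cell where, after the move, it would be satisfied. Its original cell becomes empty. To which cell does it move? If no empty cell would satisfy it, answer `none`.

Vacating (3,4). Empty cells in order:
  (1,3): 3/7 same-type → still unsatisfied.
  (2,2): 3/6 same-type → satisfied — stop here.

(2,2)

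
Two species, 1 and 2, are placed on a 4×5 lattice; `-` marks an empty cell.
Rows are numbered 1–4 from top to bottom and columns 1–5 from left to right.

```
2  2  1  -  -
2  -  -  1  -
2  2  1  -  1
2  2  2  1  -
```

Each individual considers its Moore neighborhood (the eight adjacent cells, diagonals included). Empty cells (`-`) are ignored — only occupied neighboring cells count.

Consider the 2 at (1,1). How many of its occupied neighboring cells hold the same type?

Occupied neighbors of (1,1): (1,2)=2, (2,1)=2.
Same type (2): 2 of 2.

2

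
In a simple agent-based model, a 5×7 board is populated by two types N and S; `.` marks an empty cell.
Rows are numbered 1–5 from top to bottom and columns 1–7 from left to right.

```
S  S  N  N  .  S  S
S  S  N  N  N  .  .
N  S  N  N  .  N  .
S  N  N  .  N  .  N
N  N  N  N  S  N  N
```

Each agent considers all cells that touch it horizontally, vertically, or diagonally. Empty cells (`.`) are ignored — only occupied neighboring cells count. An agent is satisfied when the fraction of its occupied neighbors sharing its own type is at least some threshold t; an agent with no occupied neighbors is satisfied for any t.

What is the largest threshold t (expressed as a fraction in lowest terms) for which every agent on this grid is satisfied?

0/1

Row 1: (1,1)S 3/3 · (1,2)S 3/5 · (1,3)N 3/5 · (1,4)N 4/4 · (1,6)S 1/2 · (1,7)S 1/1
Row 2: (2,1)S 4/5 · (2,2)S 4/8 · (2,3)N 5/8 · (2,4)N 6/6 · (2,5)N 4/5
Row 3: (3,1)N 1/5 · (3,2)S 3/8 · (3,3)N 5/7 · (3,4)N 6/6 · (3,6)N 3/3
Row 4: (4,1)S 1/5 · (4,2)N 6/8 · (4,3)N 6/7 · (4,5)N 4/5 · (4,7)N 3/3
Row 5: (5,1)N 2/3 · (5,2)N 4/5 · (5,3)N 4/4 · (5,4)N 3/4 · (5,5)S 0/3 · (5,6)N 3/4 · (5,7)N 2/2
The smallest same-type fraction is 0/3 at (5,5), which reduces to 0/1. Any threshold above that leaves this agent unsatisfied.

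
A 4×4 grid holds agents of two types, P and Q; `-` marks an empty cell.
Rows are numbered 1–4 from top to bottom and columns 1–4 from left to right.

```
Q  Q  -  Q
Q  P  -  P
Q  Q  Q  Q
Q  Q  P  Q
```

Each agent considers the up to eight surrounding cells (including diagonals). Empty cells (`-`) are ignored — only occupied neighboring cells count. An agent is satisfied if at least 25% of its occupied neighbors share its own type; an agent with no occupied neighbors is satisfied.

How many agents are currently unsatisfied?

4

Row 1: (1,1)Q 2/3 satisfied · (1,2)Q 2/3 satisfied · (1,4)Q 0/1 not
Row 2: (2,1)Q 4/5 satisfied · (2,2)P 0/6 not · (2,4)P 0/3 not
Row 3: (3,1)Q 4/5 satisfied · (3,2)Q 5/7 satisfied · (3,3)Q 4/7 satisfied · (3,4)Q 2/4 satisfied
Row 4: (4,1)Q 3/3 satisfied · (4,2)Q 4/5 satisfied · (4,3)P 0/5 not · (4,4)Q 2/3 satisfied
Unsatisfied: (1,4), (2,2), (2,4), (4,3) — 4 in total.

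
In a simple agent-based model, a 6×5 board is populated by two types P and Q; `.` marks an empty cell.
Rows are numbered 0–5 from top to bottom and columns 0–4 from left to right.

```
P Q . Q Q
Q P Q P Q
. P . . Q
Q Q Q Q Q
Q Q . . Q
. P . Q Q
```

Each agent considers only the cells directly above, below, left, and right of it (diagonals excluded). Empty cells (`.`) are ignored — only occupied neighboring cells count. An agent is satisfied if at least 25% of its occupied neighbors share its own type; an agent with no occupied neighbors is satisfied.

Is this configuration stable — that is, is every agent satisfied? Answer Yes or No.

No

(0,0)P 0/2 not
(0,1)Q 0/2 not
(0,3)Q 1/2 satisfied
(0,4)Q 2/2 satisfied
(1,0)Q 0/2 not
(1,1)P 1/4 satisfied
(1,2)Q 0/2 not
(1,3)P 0/3 not
(1,4)Q 2/3 satisfied
(2,1)P 1/2 satisfied
(2,4)Q 2/2 satisfied
(3,0)Q 2/2 satisfied
(3,1)Q 3/4 satisfied
(3,2)Q 2/2 satisfied
(3,3)Q 2/2 satisfied
(3,4)Q 3/3 satisfied
(4,0)Q 2/2 satisfied
(4,1)Q 2/3 satisfied
(4,4)Q 2/2 satisfied
(5,1)P 0/1 not
(5,3)Q 1/1 satisfied
(5,4)Q 2/2 satisfied
For instance (0,0) has only 0/2 same-type neighbors, below 1/4.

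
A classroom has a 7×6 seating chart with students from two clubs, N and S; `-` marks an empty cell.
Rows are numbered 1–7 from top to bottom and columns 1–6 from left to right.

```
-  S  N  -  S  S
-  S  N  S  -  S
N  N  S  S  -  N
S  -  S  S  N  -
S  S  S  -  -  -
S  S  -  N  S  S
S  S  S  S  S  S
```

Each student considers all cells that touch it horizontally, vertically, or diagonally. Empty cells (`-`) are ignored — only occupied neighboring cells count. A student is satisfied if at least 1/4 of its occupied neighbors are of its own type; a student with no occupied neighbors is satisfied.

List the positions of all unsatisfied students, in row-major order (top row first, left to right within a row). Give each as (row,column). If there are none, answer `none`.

(1,2)S 1/3 satisfied
(1,3)N 1/4 satisfied
(1,5)S 3/3 satisfied
(1,6)S 2/2 satisfied
(2,2)S 2/6 satisfied
(2,3)N 2/7 satisfied
(2,4)S 3/5 satisfied
(2,6)S 2/3 satisfied
(3,1)N 1/3 satisfied
(3,2)N 2/6 satisfied
(3,3)S 5/7 satisfied
(3,4)S 4/6 satisfied
(3,6)N 1/2 satisfied
(4,1)S 2/4 satisfied
(4,3)S 5/6 satisfied
(4,4)S 4/5 satisfied
(4,5)N 1/3 satisfied
(5,1)S 4/4 satisfied
(5,2)S 6/6 satisfied
(5,3)S 4/5 satisfied
(6,1)S 5/5 satisfied
(6,2)S 7/7 satisfied
(6,4)N 0/5 not
(6,5)S 4/5 satisfied
(6,6)S 3/3 satisfied
(7,1)S 3/3 satisfied
(7,2)S 4/4 satisfied
(7,3)S 3/4 satisfied
(7,4)S 3/4 satisfied
(7,5)S 4/5 satisfied
(7,6)S 3/3 satisfied

(6,4)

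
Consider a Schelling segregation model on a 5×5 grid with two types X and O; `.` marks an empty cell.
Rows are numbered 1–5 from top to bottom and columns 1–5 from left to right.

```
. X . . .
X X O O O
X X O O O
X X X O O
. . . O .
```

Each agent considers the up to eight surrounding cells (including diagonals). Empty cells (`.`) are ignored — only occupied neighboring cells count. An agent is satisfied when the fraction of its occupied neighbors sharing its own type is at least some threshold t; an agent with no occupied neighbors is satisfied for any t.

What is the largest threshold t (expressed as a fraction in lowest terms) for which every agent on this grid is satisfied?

Row 1: (1,2)X 2/3
Row 2: (2,1)X 4/4 · (2,2)X 4/6 · (2,3)O 3/6 · (2,4)O 5/5 · (2,5)O 3/3
Row 3: (3,1)X 5/5 · (3,2)X 6/8 · (3,3)O 4/8 · (3,4)O 7/8 · (3,5)O 5/5
Row 4: (4,1)X 3/3 · (4,2)X 4/5 · (4,3)X 2/6 · (4,4)O 5/6 · (4,5)O 4/4
Row 5: (5,4)O 2/3
The smallest same-type fraction is 2/6 at (4,3), which reduces to 1/3. Any threshold above that leaves this agent unsatisfied.

1/3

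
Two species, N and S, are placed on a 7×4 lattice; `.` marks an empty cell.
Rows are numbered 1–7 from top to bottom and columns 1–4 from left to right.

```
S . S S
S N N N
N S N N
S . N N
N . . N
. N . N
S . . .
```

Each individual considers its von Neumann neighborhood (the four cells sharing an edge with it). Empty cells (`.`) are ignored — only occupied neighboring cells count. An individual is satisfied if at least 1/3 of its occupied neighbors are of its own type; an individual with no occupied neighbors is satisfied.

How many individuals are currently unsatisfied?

(1,1)S 1/1 ✓
(1,3)S 1/2 ✓
(1,4)S 1/2 ✓
(2,1)S 1/3 ✓
(2,2)N 1/3 ✓
(2,3)N 3/4 ✓
(2,4)N 2/3 ✓
(3,1)N 0/3 ✗
(3,2)S 0/3 ✗
(3,3)N 3/4 ✓
(3,4)N 3/3 ✓
(4,1)S 0/2 ✗
(4,3)N 2/2 ✓
(4,4)N 3/3 ✓
(5,1)N 0/1 ✗
(5,4)N 2/2 ✓
(6,2)N 0/0 ✓
(6,4)N 1/1 ✓
(7,1)S 0/0 ✓
Unsatisfied: (3,1), (3,2), (4,1), (5,1) — 4 in total.

4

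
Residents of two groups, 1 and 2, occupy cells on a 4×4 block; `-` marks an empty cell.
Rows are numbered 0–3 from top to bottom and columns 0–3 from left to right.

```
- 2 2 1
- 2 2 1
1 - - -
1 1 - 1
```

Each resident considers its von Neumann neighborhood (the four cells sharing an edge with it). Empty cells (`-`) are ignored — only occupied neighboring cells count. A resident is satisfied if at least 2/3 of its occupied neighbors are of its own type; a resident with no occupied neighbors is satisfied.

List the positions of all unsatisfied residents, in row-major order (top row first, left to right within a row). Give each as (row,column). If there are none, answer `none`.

(0,1)2 2/2 satisfied
(0,2)2 2/3 satisfied
(0,3)1 1/2 not
(1,1)2 2/2 satisfied
(1,2)2 2/3 satisfied
(1,3)1 1/2 not
(2,0)1 1/1 satisfied
(3,0)1 2/2 satisfied
(3,1)1 1/1 satisfied
(3,3)1 0/0 satisfied

(0,3), (1,3)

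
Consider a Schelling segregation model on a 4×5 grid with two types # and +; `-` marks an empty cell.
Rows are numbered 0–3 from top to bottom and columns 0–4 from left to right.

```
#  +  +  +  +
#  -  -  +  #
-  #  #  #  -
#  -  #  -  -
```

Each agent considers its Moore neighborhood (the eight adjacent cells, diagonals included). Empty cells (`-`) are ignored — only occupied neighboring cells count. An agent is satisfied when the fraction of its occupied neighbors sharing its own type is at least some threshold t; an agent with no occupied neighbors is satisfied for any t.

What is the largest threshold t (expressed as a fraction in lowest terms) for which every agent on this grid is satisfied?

(0,0)# 1/2
(0,1)+ 1/3
(0,2)+ 3/3
(0,3)+ 3/4
(0,4)+ 2/3
(1,0)# 2/3
(1,3)+ 3/6
(1,4)# 1/4
(2,1)# 4/4
(2,2)# 3/4
(2,3)# 3/4
(3,0)# 1/1
(3,2)# 3/3
The smallest same-type fraction is 1/4 at (1,4), which reduces to 1/4. Any threshold above that leaves this agent unsatisfied.

1/4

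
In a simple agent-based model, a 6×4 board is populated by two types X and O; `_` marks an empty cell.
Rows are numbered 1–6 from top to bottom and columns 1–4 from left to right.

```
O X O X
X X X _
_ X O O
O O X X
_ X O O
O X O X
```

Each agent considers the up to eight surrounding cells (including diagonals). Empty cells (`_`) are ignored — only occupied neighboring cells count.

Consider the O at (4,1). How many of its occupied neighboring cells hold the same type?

Occupied neighbors of (4,1): (3,2)=X, (4,2)=O, (5,2)=X.
Same type (O): 1 of 3.

1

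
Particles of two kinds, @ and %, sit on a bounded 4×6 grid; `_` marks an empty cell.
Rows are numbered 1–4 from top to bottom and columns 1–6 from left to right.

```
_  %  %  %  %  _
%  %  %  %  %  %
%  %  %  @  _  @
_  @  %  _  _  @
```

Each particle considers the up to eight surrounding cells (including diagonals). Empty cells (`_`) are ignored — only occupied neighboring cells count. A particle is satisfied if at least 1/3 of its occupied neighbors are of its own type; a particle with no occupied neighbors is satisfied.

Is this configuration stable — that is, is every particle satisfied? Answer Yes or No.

No

Row 1: (1,2)% 4/4 satisfied · (1,3)% 5/5 satisfied · (1,4)% 5/5 satisfied · (1,5)% 4/4 satisfied
Row 2: (2,1)% 4/4 satisfied · (2,2)% 7/7 satisfied · (2,3)% 7/8 satisfied · (2,4)% 6/7 satisfied · (2,5)% 4/6 satisfied · (2,6)% 2/3 satisfied
Row 3: (3,1)% 3/4 satisfied · (3,2)% 6/7 satisfied · (3,3)% 5/7 satisfied · (3,4)@ 0/5 not · (3,6)@ 1/3 satisfied
Row 4: (4,2)@ 0/4 not · (4,3)% 2/4 satisfied · (4,6)@ 1/1 satisfied
For instance (3,4) has only 0/5 same-type neighbors, below 1/3.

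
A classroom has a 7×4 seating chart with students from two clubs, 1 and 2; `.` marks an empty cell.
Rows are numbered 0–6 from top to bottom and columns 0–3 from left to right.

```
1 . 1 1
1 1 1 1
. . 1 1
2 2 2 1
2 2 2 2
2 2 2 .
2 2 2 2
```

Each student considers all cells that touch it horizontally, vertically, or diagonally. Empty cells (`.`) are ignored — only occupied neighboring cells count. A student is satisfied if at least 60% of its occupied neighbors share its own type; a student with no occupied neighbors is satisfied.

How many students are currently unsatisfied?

2

(0,0)1 2/2 ✓
(0,2)1 4/4 ✓
(0,3)1 3/3 ✓
(1,0)1 2/2 ✓
(1,1)1 5/5 ✓
(1,2)1 6/6 ✓
(1,3)1 5/5 ✓
(2,2)1 5/7 ✓
(2,3)1 4/5 ✓
(3,0)2 3/3 ✓
(3,1)2 5/6 ✓
(3,2)2 4/7 ✗
(3,3)1 2/5 ✗
(4,0)2 5/5 ✓
(4,1)2 8/8 ✓
(4,2)2 6/7 ✓
(4,3)2 3/4 ✓
(5,0)2 5/5 ✓
(5,1)2 8/8 ✓
(5,2)2 7/7 ✓
(6,0)2 3/3 ✓
(6,1)2 5/5 ✓
(6,2)2 4/4 ✓
(6,3)2 2/2 ✓
Unsatisfied: (3,2), (3,3) — 2 in total.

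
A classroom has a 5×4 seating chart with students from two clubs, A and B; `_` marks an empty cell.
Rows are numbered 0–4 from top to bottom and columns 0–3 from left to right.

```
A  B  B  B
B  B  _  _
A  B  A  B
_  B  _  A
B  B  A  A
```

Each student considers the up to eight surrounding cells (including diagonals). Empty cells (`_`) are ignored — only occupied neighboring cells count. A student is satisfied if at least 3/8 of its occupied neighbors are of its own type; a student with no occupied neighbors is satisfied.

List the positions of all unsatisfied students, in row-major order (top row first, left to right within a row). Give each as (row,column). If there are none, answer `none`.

(0,0), (2,0), (2,2), (2,3)

Row 0: (0,0)A 0/3 unhappy · (0,1)B 3/4 ok · (0,2)B 3/3 ok · (0,3)B 1/1 ok
Row 1: (1,0)B 3/5 ok · (1,1)B 4/7 ok
Row 2: (2,0)A 0/4 unhappy · (2,1)B 3/5 ok · (2,2)A 1/5 unhappy · (2,3)B 0/2 unhappy
Row 3: (3,1)B 3/6 ok · (3,3)A 3/4 ok
Row 4: (4,0)B 2/2 ok · (4,1)B 2/3 ok · (4,2)A 2/4 ok · (4,3)A 2/2 ok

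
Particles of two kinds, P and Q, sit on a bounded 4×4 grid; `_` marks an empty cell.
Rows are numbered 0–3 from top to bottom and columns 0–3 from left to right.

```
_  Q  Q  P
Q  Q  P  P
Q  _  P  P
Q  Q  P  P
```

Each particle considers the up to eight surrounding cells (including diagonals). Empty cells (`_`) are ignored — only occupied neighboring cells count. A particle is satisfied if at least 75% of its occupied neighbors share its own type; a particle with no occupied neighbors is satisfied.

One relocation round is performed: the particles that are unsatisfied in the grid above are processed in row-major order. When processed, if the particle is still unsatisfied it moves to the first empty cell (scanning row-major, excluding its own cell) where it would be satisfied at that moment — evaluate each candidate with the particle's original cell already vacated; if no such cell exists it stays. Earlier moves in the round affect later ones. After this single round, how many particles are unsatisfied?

Initially unsatisfied (in order): (0,2), (0,3), (1,1), (1,2), (2,2), (3,1).
  (0,2) → (0,0).
  (0,3): now satisfied by earlier moves; stays.
  (1,1): no empty cell satisfies it; stays.
  (1,2): no empty cell satisfies it; stays.
  (2,2): no empty cell satisfies it; stays.
  (3,1): no empty cell satisfies it; stays.
Resulting grid:
Q Q _ P
Q Q P P
Q _ P P
Q Q P P
Unsatisfied now: (1,1), (1,2), (2,2), (3,1).

4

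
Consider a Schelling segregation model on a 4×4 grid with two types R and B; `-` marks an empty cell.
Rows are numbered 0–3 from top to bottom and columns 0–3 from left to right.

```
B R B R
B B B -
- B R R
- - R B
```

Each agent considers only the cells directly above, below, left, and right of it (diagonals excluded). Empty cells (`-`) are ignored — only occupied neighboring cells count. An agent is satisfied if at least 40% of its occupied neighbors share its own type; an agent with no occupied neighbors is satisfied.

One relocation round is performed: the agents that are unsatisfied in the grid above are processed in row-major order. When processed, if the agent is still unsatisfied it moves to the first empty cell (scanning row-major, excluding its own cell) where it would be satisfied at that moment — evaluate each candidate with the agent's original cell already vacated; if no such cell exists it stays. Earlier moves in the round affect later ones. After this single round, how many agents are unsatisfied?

Initially unsatisfied (in order): (0,1), (0,2), (0,3), (3,3).
  (0,1) → (1,3).
  (0,2): now satisfied by earlier moves; stays.
  (0,3): now satisfied by earlier moves; stays.
  (3,3) → (0,1).
Resulting grid:
B B B R
B B B R
- B R R
- - R -
All satisfied now.

0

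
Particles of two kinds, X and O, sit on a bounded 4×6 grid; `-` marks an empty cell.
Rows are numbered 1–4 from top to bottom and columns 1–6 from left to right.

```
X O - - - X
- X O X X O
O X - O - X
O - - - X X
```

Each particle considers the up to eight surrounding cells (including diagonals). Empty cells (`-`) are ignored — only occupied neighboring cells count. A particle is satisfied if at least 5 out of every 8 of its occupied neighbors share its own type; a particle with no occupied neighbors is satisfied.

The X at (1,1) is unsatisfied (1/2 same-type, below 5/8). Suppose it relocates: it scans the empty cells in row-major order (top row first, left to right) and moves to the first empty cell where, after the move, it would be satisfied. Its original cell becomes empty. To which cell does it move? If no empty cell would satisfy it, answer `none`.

(1,4)

Vacating (1,1). Empty cells in order:
  (1,3): 2/4 same-type → still unsatisfied.
  (1,4): 2/3 same-type → satisfied — stop here.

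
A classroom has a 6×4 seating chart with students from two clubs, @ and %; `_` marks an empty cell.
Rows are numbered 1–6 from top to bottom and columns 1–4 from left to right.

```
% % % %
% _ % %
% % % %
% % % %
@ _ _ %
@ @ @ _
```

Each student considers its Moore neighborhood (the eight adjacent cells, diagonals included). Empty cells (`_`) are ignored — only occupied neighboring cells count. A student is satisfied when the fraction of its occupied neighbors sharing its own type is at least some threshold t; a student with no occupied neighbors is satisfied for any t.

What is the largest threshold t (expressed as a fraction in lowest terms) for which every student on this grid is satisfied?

1/2

(1,1)% 2/2
(1,2)% 4/4
(1,3)% 4/4
(1,4)% 3/3
(2,1)% 4/4
(2,3)% 7/7
(2,4)% 5/5
(3,1)% 4/4
(3,2)% 7/7
(3,3)% 7/7
(3,4)% 5/5
(4,1)% 3/4
(4,2)% 5/6
(4,3)% 6/6
(4,4)% 4/4
(5,1)@ 2/4
(5,4)% 2/3
(6,1)@ 2/2
(6,2)@ 3/3
(6,3)@ 1/2
The smallest same-type fraction is 2/4 at (5,1), which reduces to 1/2. Any threshold above that leaves this student unsatisfied.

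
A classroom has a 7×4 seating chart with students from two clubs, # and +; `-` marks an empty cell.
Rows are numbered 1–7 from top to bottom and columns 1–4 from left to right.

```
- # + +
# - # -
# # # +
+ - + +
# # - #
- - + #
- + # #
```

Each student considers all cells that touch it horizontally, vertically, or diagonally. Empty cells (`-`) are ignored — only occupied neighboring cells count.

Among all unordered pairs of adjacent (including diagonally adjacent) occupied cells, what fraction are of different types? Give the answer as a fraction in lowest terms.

Scan each occupied cell's neighbors to the right and below (and the two forward diagonals) so each pair is counted once.
From row 1: 3 unlike of 6 pairs (running 3/6).
From row 2: 1 unlike of 5 pairs (running 4/11).
From row 3: 6 unlike of 10 pairs (running 10/21).
From row 4: 5 unlike of 6 pairs (running 15/27).
From row 5: 2 unlike of 4 pairs (running 17/31).
From row 6: 3 unlike of 6 pairs (running 20/37).
From row 7: 1 unlike of 2 pairs (running 21/39).
Total adjacent occupied pairs: 39; unlike-type pairs: 21.
21/39 reduces to 7/13.

7/13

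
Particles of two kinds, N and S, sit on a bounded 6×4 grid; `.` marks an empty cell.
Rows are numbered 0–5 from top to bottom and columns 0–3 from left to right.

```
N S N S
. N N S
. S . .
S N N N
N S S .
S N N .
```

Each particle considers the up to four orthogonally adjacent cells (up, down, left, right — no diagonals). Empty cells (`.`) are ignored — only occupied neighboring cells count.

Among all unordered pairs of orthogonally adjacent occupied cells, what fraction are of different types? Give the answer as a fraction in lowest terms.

16/23

Scan each occupied cell's neighbors to the right and below so each pair is counted once.
Row 0: N(0,0)–S(0,1)≠ S(0,1)–N(0,2)≠ S(0,1)–N(1,1)≠ N(0,2)–S(0,3)≠ N(0,2)–N(1,2)= S(0,3)–S(1,3)=  → 4/6 unlike.
Row 1: N(1,1)–N(1,2)= N(1,1)–S(2,1)≠ N(1,2)–S(1,3)≠  → 2/3 unlike.
Row 2: S(2,1)–N(3,1)≠  → 1/1 unlike.
Row 3: S(3,0)–N(3,1)≠ S(3,0)–N(4,0)≠ N(3,1)–N(3,2)= N(3,1)–S(4,1)≠ N(3,2)–N(3,3)= N(3,2)–S(4,2)≠  → 4/6 unlike.
Row 4: N(4,0)–S(4,1)≠ N(4,0)–S(5,0)≠ S(4,1)–S(4,2)= S(4,1)–N(5,1)≠ S(4,2)–N(5,2)≠  → 4/5 unlike.
Row 5: S(5,0)–N(5,1)≠ N(5,1)–N(5,2)=  → 1/2 unlike.
Total adjacent occupied pairs: 23; unlike-type pairs: 16.
16/23 is already in lowest terms.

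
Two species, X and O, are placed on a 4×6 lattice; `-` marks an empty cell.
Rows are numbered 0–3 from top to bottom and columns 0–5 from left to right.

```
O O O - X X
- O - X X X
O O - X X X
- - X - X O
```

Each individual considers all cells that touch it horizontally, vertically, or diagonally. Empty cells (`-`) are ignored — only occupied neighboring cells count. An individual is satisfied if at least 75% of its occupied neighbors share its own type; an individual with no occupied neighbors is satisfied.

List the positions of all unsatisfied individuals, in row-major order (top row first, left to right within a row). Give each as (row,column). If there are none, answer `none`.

(0,0)O 2/2 ok
(0,1)O 3/3 ok
(0,2)O 2/3 unhappy
(0,4)X 4/4 ok
(0,5)X 3/3 ok
(1,1)O 5/5 ok
(1,3)X 4/5 ok
(1,4)X 7/7 ok
(1,5)X 5/5 ok
(2,0)O 2/2 ok
(2,1)O 2/3 unhappy
(2,3)X 5/5 ok
(2,4)X 6/7 ok
(2,5)X 4/5 ok
(3,2)X 1/2 unhappy
(3,4)X 3/4 ok
(3,5)O 0/3 unhappy

(0,2), (2,1), (3,2), (3,5)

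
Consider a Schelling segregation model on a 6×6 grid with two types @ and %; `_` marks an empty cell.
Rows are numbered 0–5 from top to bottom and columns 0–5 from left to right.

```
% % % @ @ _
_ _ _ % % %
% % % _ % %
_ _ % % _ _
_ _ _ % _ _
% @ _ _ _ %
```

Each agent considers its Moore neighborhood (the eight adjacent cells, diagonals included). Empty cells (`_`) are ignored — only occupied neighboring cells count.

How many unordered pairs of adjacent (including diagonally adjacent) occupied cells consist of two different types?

7

Scan each occupied cell's neighbors to the right and below (and the two forward diagonals) so each pair is counted once.
Row 0: %(0,0)–%(0,1)= %(0,1)–%(0,2)= %(0,2)–@(0,3)≠ %(0,2)–%(1,3)= @(0,3)–@(0,4)= @(0,3)–%(1,3)≠ @(0,3)–%(1,4)≠ @(0,4)–%(1,4)≠ @(0,4)–%(1,5)≠ @(0,4)–%(1,3)≠  → 6/10 unlike.
Row 1: %(1,3)–%(1,4)= %(1,3)–%(2,4)= %(1,3)–%(2,2)= %(1,4)–%(1,5)= %(1,4)–%(2,4)= %(1,4)–%(2,5)= %(1,5)–%(2,5)= %(1,5)–%(2,4)=  → 0/8 unlike.
Row 2: %(2,0)–%(2,1)= %(2,1)–%(2,2)= %(2,1)–%(3,2)= %(2,2)–%(3,2)= %(2,2)–%(3,3)= %(2,4)–%(2,5)= %(2,4)–%(3,3)=  → 0/7 unlike.
Row 3: %(3,2)–%(3,3)= %(3,2)–%(4,3)= %(3,3)–%(4,3)=  → 0/3 unlike.
Row 5: %(5,0)–@(5,1)≠  → 1/1 unlike.
Total adjacent occupied pairs: 29; unlike-type pairs: 7.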